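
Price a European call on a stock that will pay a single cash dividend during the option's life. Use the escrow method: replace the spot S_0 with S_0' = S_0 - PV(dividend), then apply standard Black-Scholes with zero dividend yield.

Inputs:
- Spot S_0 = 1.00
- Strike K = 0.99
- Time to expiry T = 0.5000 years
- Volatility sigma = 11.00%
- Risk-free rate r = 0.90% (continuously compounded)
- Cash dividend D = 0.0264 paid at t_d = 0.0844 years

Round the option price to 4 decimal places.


Answer: Price = 0.0248

Derivation:
PV(D) = D * exp(-r * t_d) = 0.0264 * 0.99924069 = 0.02637995
S_0' = S_0 - PV(D) = 1.0000 - 0.02637995 = 0.97362005
d1 = (ln(S_0'/K) + (r + sigma^2/2)*T) / (sigma*sqrt(T)) = -0.11775015
d2 = d1 - sigma*sqrt(T) = -0.19553190
exp(-rT) = 0.99551011
N(d1) = 0.45313281; N(d2) = 0.42248828
C = S_0' * N(d1) - K * exp(-rT) * N(d2) = 0.97362005 * 0.45313281 - 0.9900 * 0.99551011 * 0.42248828 = 0.0248


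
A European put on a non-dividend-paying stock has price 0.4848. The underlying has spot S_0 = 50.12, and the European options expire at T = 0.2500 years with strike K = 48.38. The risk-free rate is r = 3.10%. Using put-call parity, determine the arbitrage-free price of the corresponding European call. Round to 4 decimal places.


Put-call parity: C - P = S_0 * exp(-qT) - K * exp(-rT).
S_0 * exp(-qT) = 50.1200 * 1.00000000 = 50.12000000
K * exp(-rT) = 48.3800 * 0.99227995 = 48.00650417
C = P + S*exp(-qT) - K*exp(-rT)
C = 0.4848 + 50.12000000 - 48.00650417 = 2.5983

Answer: Call price = 2.5983


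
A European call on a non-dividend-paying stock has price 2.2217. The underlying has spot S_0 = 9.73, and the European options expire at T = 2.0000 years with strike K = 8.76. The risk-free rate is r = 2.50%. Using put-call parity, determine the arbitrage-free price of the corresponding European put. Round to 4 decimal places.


Put-call parity: C - P = S_0 * exp(-qT) - K * exp(-rT).
S_0 * exp(-qT) = 9.7300 * 1.00000000 = 9.73000000
K * exp(-rT) = 8.7600 * 0.95122942 = 8.33276976
P = C - S*exp(-qT) + K*exp(-rT)
P = 2.2217 - 9.73000000 + 8.33276976 = 0.8245

Answer: Put price = 0.8245


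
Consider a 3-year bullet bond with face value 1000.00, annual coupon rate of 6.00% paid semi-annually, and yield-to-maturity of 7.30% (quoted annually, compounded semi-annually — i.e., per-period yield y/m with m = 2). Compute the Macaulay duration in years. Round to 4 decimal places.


Answer: Macaulay duration = 2.7855 years

Derivation:
Coupon per period c = face * coupon_rate / m = 30.000000
Periods per year m = 2; per-period yield y/m = 0.036500
Number of cashflows N = 6
Cashflows (t years, CF_t, discount factor 1/(1+y/m)^(m*t), PV):
  t = 0.5000: CF_t = 30.000000, DF = 0.964785, PV = 28.943560
  t = 1.0000: CF_t = 30.000000, DF = 0.930811, PV = 27.924322
  t = 1.5000: CF_t = 30.000000, DF = 0.898033, PV = 26.940977
  t = 2.0000: CF_t = 30.000000, DF = 0.866409, PV = 25.992259
  t = 2.5000: CF_t = 30.000000, DF = 0.835898, PV = 25.076950
  t = 3.0000: CF_t = 1030.000000, DF = 0.806462, PV = 830.656344
Price P = sum_t PV_t = 965.534412
Macaulay numerator sum_t t * PV_t:
  t * PV_t at t = 0.5000: 14.471780
  t * PV_t at t = 1.0000: 27.924322
  t * PV_t at t = 1.5000: 40.411465
  t * PV_t at t = 2.0000: 51.984518
  t * PV_t at t = 2.5000: 62.692376
  t * PV_t at t = 3.0000: 2491.969031
Macaulay duration D = (sum_t t * PV_t) / P = 2689.453493 / 965.534412 = 2.785456


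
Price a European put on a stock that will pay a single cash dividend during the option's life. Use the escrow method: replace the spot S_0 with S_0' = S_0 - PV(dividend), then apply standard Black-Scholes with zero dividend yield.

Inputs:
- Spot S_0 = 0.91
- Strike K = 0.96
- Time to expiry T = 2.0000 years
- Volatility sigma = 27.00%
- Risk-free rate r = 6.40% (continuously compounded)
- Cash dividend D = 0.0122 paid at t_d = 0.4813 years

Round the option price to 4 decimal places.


Answer: Price = 0.1069

Derivation:
PV(D) = D * exp(-r * t_d) = 0.0122 * 0.96966638 = 0.01182993
S_0' = S_0 - PV(D) = 0.9100 - 0.01182993 = 0.89817007
d1 = (ln(S_0'/K) + (r + sigma^2/2)*T) / (sigma*sqrt(T)) = 0.35178864
d2 = d1 - sigma*sqrt(T) = -0.03004902
exp(-rT) = 0.87985338
N(-d1) = 0.36249839; N(-d2) = 0.51198602
P = K * exp(-rT) * N(-d2) - S_0' * N(-d1) = 0.9600 * 0.87985338 * 0.51198602 - 0.89817007 * 0.36249839 = 0.1069


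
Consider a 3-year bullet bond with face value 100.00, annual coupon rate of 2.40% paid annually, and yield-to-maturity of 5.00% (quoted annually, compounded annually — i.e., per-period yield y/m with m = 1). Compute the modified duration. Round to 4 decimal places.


Answer: Modified duration = 2.7880

Derivation:
Coupon per period c = face * coupon_rate / m = 2.400000
Periods per year m = 1; per-period yield y/m = 0.050000
Number of cashflows N = 3
Cashflows (t years, CF_t, discount factor 1/(1+y/m)^(m*t), PV):
  t = 1.0000: CF_t = 2.400000, DF = 0.952381, PV = 2.285714
  t = 2.0000: CF_t = 2.400000, DF = 0.907029, PV = 2.176871
  t = 3.0000: CF_t = 102.400000, DF = 0.863838, PV = 88.456970
Price P = sum_t PV_t = 92.919555
First compute Macaulay numerator sum_t t * PV_t:
  t * PV_t at t = 1.0000: 2.285714
  t * PV_t at t = 2.0000: 4.353741
  t * PV_t at t = 3.0000: 265.370910
Macaulay duration D = 272.010366 / 92.919555 = 2.927375
Modified duration = D / (1 + y/m) = 2.927375 / (1 + 0.050000) = 2.787976


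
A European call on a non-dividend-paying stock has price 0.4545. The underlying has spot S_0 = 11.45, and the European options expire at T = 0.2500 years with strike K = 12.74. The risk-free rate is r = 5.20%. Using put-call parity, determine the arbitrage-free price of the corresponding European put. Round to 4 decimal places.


Answer: Put price = 1.5800

Derivation:
Put-call parity: C - P = S_0 * exp(-qT) - K * exp(-rT).
S_0 * exp(-qT) = 11.4500 * 1.00000000 = 11.45000000
K * exp(-rT) = 12.7400 * 0.98708414 = 12.57545188
P = C - S*exp(-qT) + K*exp(-rT)
P = 0.4545 - 11.45000000 + 12.57545188 = 1.5800


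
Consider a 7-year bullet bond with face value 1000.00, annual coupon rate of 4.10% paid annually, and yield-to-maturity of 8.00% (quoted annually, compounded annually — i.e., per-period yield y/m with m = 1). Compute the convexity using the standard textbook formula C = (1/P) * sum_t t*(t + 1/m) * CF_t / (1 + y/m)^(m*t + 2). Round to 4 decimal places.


Answer: Convexity = 40.0376

Derivation:
Coupon per period c = face * coupon_rate / m = 41.000000
Periods per year m = 1; per-period yield y/m = 0.080000
Number of cashflows N = 7
Cashflows (t years, CF_t, discount factor 1/(1+y/m)^(m*t), PV):
  t = 1.0000: CF_t = 41.000000, DF = 0.925926, PV = 37.962963
  t = 2.0000: CF_t = 41.000000, DF = 0.857339, PV = 35.150892
  t = 3.0000: CF_t = 41.000000, DF = 0.793832, PV = 32.547122
  t = 4.0000: CF_t = 41.000000, DF = 0.735030, PV = 30.136224
  t = 5.0000: CF_t = 41.000000, DF = 0.680583, PV = 27.903911
  t = 6.0000: CF_t = 41.000000, DF = 0.630170, PV = 25.836955
  t = 7.0000: CF_t = 1041.000000, DF = 0.583490, PV = 607.413501
Price P = sum_t PV_t = 796.951568
Convexity numerator sum_t t*(t + 1/m) * CF_t / (1+y/m)^(m*t + 2):
  t = 1.0000: term = 65.094244
  t = 2.0000: term = 180.817344
  t = 3.0000: term = 334.846933
  t = 4.0000: term = 516.739094
  t = 5.0000: term = 717.693186
  t = 6.0000: term = 930.343019
  t = 7.0000: term = 29162.513788
Convexity = (1/P) * sum = 31908.047608 / 796.951568 = 40.037624


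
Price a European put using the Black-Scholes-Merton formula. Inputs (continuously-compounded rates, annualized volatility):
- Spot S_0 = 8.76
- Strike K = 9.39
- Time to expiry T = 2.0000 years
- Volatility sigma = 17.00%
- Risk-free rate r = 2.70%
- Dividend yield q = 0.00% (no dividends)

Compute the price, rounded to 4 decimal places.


Answer: Price = 0.9146

Derivation:
d1 = (ln(S/K) + (r - q + 0.5*sigma^2) * T) / (sigma * sqrt(T)) = 0.05594717
d2 = d1 - sigma * sqrt(T) = -0.18446914
exp(-rT) = 0.94743211; exp(-qT) = 1.00000000
P = K * exp(-rT) * N(-d2) - S_0 * exp(-qT) * N(-d1)
N(-d1) = 0.47769195; N(-d2) = 0.57317728
P = 9.3900 * 0.94743211 * 0.57317728 - 8.7600 * 1.00000000 * 0.47769195 = 0.9146


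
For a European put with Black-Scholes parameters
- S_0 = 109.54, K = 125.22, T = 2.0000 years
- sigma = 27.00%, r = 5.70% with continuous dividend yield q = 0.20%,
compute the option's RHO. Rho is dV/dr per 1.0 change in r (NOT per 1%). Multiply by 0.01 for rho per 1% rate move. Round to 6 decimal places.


d1 = 0.1286347418; d2 = -0.2532029200
phi(d1) = 0.3956552682; exp(-qT) = 0.9960079893; exp(-rT) = 0.8922579559
N(-d2) = 0.5999442949
Rho = -K*T*exp(-rT)*N(-d2) = -125.2200 * 2.0000 * 0.8922579559 * 0.5999442949 = -134.061802

Answer: Rho = -134.061802


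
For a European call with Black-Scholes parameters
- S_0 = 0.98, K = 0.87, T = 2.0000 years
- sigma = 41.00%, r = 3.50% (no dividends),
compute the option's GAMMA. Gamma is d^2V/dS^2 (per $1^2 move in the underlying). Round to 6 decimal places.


Answer: Gamma = 0.580756

Derivation:
d1 = 0.6159751352; d2 = 0.0361475746
phi(d1) = 0.3300037646; exp(-qT) = 1.0000000000; exp(-rT) = 0.9323938199
Gamma = exp(-qT) * phi(d1) / (S * sigma * sqrt(T)) = 1.0000000000 * 0.3300037646 / (0.9800 * 0.4100 * 1.4142135624) = 0.580756


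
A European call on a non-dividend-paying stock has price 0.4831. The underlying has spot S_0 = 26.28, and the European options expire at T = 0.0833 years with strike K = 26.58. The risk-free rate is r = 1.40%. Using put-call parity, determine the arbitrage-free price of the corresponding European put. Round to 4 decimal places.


Answer: Put price = 0.7521

Derivation:
Put-call parity: C - P = S_0 * exp(-qT) - K * exp(-rT).
S_0 * exp(-qT) = 26.2800 * 1.00000000 = 26.28000000
K * exp(-rT) = 26.5800 * 0.99883448 = 26.54902047
P = C - S*exp(-qT) + K*exp(-rT)
P = 0.4831 - 26.28000000 + 26.54902047 = 0.7521


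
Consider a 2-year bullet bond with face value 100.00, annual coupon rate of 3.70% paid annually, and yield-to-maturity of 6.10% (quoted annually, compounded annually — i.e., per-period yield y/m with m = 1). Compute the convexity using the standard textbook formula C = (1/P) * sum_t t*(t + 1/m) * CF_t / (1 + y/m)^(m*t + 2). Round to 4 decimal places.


Answer: Convexity = 5.2003

Derivation:
Coupon per period c = face * coupon_rate / m = 3.700000
Periods per year m = 1; per-period yield y/m = 0.061000
Number of cashflows N = 2
Cashflows (t years, CF_t, discount factor 1/(1+y/m)^(m*t), PV):
  t = 1.0000: CF_t = 3.700000, DF = 0.942507, PV = 3.487276
  t = 2.0000: CF_t = 103.700000, DF = 0.888320, PV = 92.118740
Price P = sum_t PV_t = 95.606016
Convexity numerator sum_t t*(t + 1/m) * CF_t / (1+y/m)^(m*t + 2):
  t = 1.0000: term = 6.195631
  t = 2.0000: term = 490.985279
Convexity = (1/P) * sum = 497.180910 / 95.606016 = 5.200310


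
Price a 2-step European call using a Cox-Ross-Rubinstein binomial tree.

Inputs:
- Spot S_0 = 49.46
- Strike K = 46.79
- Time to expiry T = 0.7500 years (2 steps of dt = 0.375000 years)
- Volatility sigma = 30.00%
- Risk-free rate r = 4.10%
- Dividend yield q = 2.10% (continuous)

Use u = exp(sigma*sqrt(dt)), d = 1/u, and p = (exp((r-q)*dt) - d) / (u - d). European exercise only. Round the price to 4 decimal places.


Answer: Price = V(0,0) = 6.6706

Derivation:
dt = T/N = 0.375000
u = exp(sigma*sqrt(dt)) = 1.201669; d = 1/u = 0.832176
p = (exp((r-q)*dt) - d) / (u - d) = 0.474575
Discount per step: exp(-r*dt) = 0.984743
Stock lattice S(k, i) with i counting down-moves:
  k=0: S(0,0) = 49.4600
  k=1: S(1,0) = 59.4346; S(1,1) = 41.1594
  k=2: S(2,0) = 71.4207; S(2,1) = 49.4600; S(2,2) = 34.2519
Terminal payoffs V(N, i) = max(S_T - K, 0):
  V(2,0) = 24.630699; V(2,1) = 2.670000; V(2,2) = 0.000000
Backward induction: V(k, i) = exp(-r*dt) * [p * V(k+1, i) + (1-p) * V(k+1, i+1)].
  V(1,0) = exp(-r*dt) * [p*24.630699 + (1-p)*2.670000] = 12.892252
  V(1,1) = exp(-r*dt) * [p*2.670000 + (1-p)*0.000000] = 1.247783
  V(0,0) = exp(-r*dt) * [p*12.892252 + (1-p)*1.247783] = 6.670606


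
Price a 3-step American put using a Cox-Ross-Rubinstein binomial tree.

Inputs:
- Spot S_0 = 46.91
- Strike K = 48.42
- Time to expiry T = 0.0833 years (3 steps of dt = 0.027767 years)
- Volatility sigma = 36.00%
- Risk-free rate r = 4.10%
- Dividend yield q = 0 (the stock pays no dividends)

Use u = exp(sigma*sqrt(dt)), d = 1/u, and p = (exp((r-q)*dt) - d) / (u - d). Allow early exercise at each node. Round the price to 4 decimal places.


Answer: Price = V(0,0) = 2.8054

Derivation:
dt = T/N = 0.027767
u = exp(sigma*sqrt(dt)) = 1.061824; d = 1/u = 0.941776
p = (exp((r-q)*dt) - d) / (u - d) = 0.494496
Discount per step: exp(-r*dt) = 0.998862
Stock lattice S(k, i) with i counting down-moves:
  k=0: S(0,0) = 46.9100
  k=1: S(1,0) = 49.8102; S(1,1) = 44.1787
  k=2: S(2,0) = 52.8896; S(2,1) = 46.9100; S(2,2) = 41.6064
  k=3: S(3,0) = 56.1594; S(3,1) = 49.8102; S(3,2) = 44.1787; S(3,3) = 39.1839
Terminal payoffs V(N, i) = max(K - S_T, 0):
  V(3,0) = 0.000000; V(3,1) = 0.000000; V(3,2) = 4.241296; V(3,3) = 9.236064
Backward induction: V(k, i) = exp(-r*dt) * [p * V(k+1, i) + (1-p) * V(k+1, i+1)]; then take max(V_cont, immediate exercise) for American.
  V(2,0) = exp(-r*dt) * [p*0.000000 + (1-p)*0.000000] = 0.000000; exercise = 0.000000; V(2,0) = max -> 0.000000
  V(2,1) = exp(-r*dt) * [p*0.000000 + (1-p)*4.241296] = 2.141552; exercise = 1.510000; V(2,1) = max -> 2.141552
  V(2,2) = exp(-r*dt) * [p*4.241296 + (1-p)*9.236064] = 6.758472; exercise = 6.813564; V(2,2) = max -> 6.813564
  V(1,0) = exp(-r*dt) * [p*0.000000 + (1-p)*2.141552] = 1.081331; exercise = 0.000000; V(1,0) = max -> 1.081331
  V(1,1) = exp(-r*dt) * [p*2.141552 + (1-p)*6.813564] = 4.498149; exercise = 4.241296; V(1,1) = max -> 4.498149
  V(0,0) = exp(-r*dt) * [p*1.081331 + (1-p)*4.498149] = 2.805351; exercise = 1.510000; V(0,0) = max -> 2.805351


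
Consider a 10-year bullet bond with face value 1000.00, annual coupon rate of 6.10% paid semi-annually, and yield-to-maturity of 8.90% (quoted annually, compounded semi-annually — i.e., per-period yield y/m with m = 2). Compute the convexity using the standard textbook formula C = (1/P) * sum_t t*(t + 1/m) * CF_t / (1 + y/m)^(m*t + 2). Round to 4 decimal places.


Coupon per period c = face * coupon_rate / m = 30.500000
Periods per year m = 2; per-period yield y/m = 0.044500
Number of cashflows N = 20
Cashflows (t years, CF_t, discount factor 1/(1+y/m)^(m*t), PV):
  t = 0.5000: CF_t = 30.500000, DF = 0.957396, PV = 29.200574
  t = 1.0000: CF_t = 30.500000, DF = 0.916607, PV = 27.956510
  t = 1.5000: CF_t = 30.500000, DF = 0.877556, PV = 26.765447
  t = 2.0000: CF_t = 30.500000, DF = 0.840168, PV = 25.625129
  t = 2.5000: CF_t = 30.500000, DF = 0.804374, PV = 24.533393
  t = 3.0000: CF_t = 30.500000, DF = 0.770104, PV = 23.488170
  t = 3.5000: CF_t = 30.500000, DF = 0.737294, PV = 22.487477
  t = 4.0000: CF_t = 30.500000, DF = 0.705883, PV = 21.529418
  t = 4.5000: CF_t = 30.500000, DF = 0.675809, PV = 20.612176
  t = 5.0000: CF_t = 30.500000, DF = 0.647017, PV = 19.734012
  t = 5.5000: CF_t = 30.500000, DF = 0.619451, PV = 18.893262
  t = 6.0000: CF_t = 30.500000, DF = 0.593060, PV = 18.088331
  t = 6.5000: CF_t = 30.500000, DF = 0.567793, PV = 17.317694
  t = 7.0000: CF_t = 30.500000, DF = 0.543603, PV = 16.579889
  t = 7.5000: CF_t = 30.500000, DF = 0.520443, PV = 15.873517
  t = 8.0000: CF_t = 30.500000, DF = 0.498270, PV = 15.197240
  t = 8.5000: CF_t = 30.500000, DF = 0.477042, PV = 14.549775
  t = 9.0000: CF_t = 30.500000, DF = 0.456718, PV = 13.929895
  t = 9.5000: CF_t = 30.500000, DF = 0.437260, PV = 13.336424
  t = 10.0000: CF_t = 1030.500000, DF = 0.418631, PV = 431.398976
Price P = sum_t PV_t = 817.097311
Convexity numerator sum_t t*(t + 1/m) * CF_t / (1+y/m)^(m*t + 2):
  t = 0.5000: term = 13.382724
  t = 1.0000: term = 38.437694
  t = 1.5000: term = 73.600179
  t = 2.0000: term = 117.440848
  t = 2.5000: term = 168.656076
  t = 3.0000: term = 226.058886
  t = 3.5000: term = 288.570463
  t = 4.0000: term = 355.212223
  t = 4.5000: term = 425.098400
  t = 5.0000: term = 497.429115
  t = 5.5000: term = 571.483904
  t = 6.0000: term = 646.615671
  t = 6.5000: term = 722.245045
  t = 7.0000: term = 797.855115
  t = 7.5000: term = 872.986517
  t = 8.0000: term = 947.232857
  t = 8.5000: term = 1020.236443
  t = 9.0000: term = 1091.684308
  t = 9.5000: term = 1161.304514
  t = 10.0000: term = 41519.443151
Convexity = (1/P) * sum = 51554.974134 / 817.097311 = 63.095268

Answer: Convexity = 63.0953


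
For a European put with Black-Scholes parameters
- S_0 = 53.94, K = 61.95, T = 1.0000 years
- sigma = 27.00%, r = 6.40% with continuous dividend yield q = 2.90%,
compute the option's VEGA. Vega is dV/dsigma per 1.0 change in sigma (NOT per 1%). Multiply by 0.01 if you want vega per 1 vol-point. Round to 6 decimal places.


Answer: Vega = 20.269964

Derivation:
d1 = -0.2481677421; d2 = -0.5181677421
phi(d1) = 0.3868446270; exp(-qT) = 0.9714164645; exp(-rT) = 0.9380049995
Vega = S * exp(-qT) * phi(d1) * sqrt(T) = 53.9400 * 0.9714164645 * 0.3868446270 * 1.0000000000 = 20.269964


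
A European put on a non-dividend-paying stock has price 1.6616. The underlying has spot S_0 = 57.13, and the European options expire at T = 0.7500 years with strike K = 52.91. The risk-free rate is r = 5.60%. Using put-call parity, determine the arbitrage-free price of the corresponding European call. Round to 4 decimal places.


Answer: Call price = 8.0578

Derivation:
Put-call parity: C - P = S_0 * exp(-qT) - K * exp(-rT).
S_0 * exp(-qT) = 57.1300 * 1.00000000 = 57.13000000
K * exp(-rT) = 52.9100 * 0.95886978 = 50.73380009
C = P + S*exp(-qT) - K*exp(-rT)
C = 1.6616 + 57.13000000 - 50.73380009 = 8.0578


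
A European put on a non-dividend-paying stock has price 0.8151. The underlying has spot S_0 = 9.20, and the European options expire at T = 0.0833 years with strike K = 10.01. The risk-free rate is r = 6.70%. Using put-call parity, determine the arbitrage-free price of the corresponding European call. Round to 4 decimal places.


Answer: Call price = 0.0608

Derivation:
Put-call parity: C - P = S_0 * exp(-qT) - K * exp(-rT).
S_0 * exp(-qT) = 9.2000 * 1.00000000 = 9.20000000
K * exp(-rT) = 10.0100 * 0.99443445 = 9.95428880
C = P + S*exp(-qT) - K*exp(-rT)
C = 0.8151 + 9.20000000 - 9.95428880 = 0.0608


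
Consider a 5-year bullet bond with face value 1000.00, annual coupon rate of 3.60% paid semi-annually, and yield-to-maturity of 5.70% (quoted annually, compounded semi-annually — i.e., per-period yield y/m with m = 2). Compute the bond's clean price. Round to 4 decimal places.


Answer: Price = 909.7433

Derivation:
Coupon per period c = face * coupon_rate / m = 18.000000
Periods per year m = 2; per-period yield y/m = 0.028500
Number of cashflows N = 10
Cashflows (t years, CF_t, discount factor 1/(1+y/m)^(m*t), PV):
  t = 0.5000: CF_t = 18.000000, DF = 0.972290, PV = 17.501215
  t = 1.0000: CF_t = 18.000000, DF = 0.945347, PV = 17.016252
  t = 1.5000: CF_t = 18.000000, DF = 0.919152, PV = 16.544727
  t = 2.0000: CF_t = 18.000000, DF = 0.893682, PV = 16.086269
  t = 2.5000: CF_t = 18.000000, DF = 0.868917, PV = 15.640514
  t = 3.0000: CF_t = 18.000000, DF = 0.844840, PV = 15.207111
  t = 3.5000: CF_t = 18.000000, DF = 0.821429, PV = 14.785718
  t = 4.0000: CF_t = 18.000000, DF = 0.798667, PV = 14.376002
  t = 4.5000: CF_t = 18.000000, DF = 0.776536, PV = 13.977640
  t = 5.0000: CF_t = 1018.000000, DF = 0.755018, PV = 768.607853
Price P = sum_t PV_t = 909.743303


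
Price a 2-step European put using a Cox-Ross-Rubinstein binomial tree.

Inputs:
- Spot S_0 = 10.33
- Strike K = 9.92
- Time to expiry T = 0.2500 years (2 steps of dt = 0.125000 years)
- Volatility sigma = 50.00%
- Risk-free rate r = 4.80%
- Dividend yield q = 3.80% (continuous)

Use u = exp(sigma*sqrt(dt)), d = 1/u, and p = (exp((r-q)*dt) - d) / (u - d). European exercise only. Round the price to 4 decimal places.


dt = T/N = 0.125000
u = exp(sigma*sqrt(dt)) = 1.193365; d = 1/u = 0.837967
p = (exp((r-q)*dt) - d) / (u - d) = 0.459440
Discount per step: exp(-r*dt) = 0.994018
Stock lattice S(k, i) with i counting down-moves:
  k=0: S(0,0) = 10.3300
  k=1: S(1,0) = 12.3275; S(1,1) = 8.6562
  k=2: S(2,0) = 14.7111; S(2,1) = 10.3300; S(2,2) = 7.2536
Terminal payoffs V(N, i) = max(K - S_T, 0):
  V(2,0) = 0.000000; V(2,1) = 0.000000; V(2,2) = 2.666393
Backward induction: V(k, i) = exp(-r*dt) * [p * V(k+1, i) + (1-p) * V(k+1, i+1)].
  V(1,0) = exp(-r*dt) * [p*0.000000 + (1-p)*0.000000] = 0.000000
  V(1,1) = exp(-r*dt) * [p*0.000000 + (1-p)*2.666393] = 1.432723
  V(0,0) = exp(-r*dt) * [p*0.000000 + (1-p)*1.432723] = 0.769840

Answer: Price = V(0,0) = 0.7698


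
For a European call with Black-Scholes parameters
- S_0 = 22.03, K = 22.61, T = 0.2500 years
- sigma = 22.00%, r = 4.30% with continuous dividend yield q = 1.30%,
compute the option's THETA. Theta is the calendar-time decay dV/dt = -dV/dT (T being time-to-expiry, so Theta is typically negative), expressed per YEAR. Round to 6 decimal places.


Answer: Theta = -2.181107

Derivation:
d1 = -0.1130647771; d2 = -0.2230647771
phi(d1) = 0.3964004445; exp(-qT) = 0.9967552755; exp(-rT) = 0.9893075748
Theta = -S*exp(-qT)*phi(d1)*sigma/(2*sqrt(T)) - r*K*exp(-rT)*N(d2) + q*S*exp(-qT)*N(d1)
N(d1) = 0.4549895999; N(d2) = 0.4117425458; sqrt(T) = 0.5000000000
Term 1 = -22.0300 * 0.9967552755 * 0.3964004445 * 0.2200 / (2 * 0.5000000000) = -1.9149606478
Term 2 = -0.0430 * 22.6100 * 0.9893075748 * 0.4117425458 = -0.3960281871
Term 3 = 0.0130 * 22.0300 * 0.9967552755 * 0.4549895999 = 0.1298816694
Theta = -1.9149606478 + (-0.3960281871) + (0.1298816694) = -2.181107


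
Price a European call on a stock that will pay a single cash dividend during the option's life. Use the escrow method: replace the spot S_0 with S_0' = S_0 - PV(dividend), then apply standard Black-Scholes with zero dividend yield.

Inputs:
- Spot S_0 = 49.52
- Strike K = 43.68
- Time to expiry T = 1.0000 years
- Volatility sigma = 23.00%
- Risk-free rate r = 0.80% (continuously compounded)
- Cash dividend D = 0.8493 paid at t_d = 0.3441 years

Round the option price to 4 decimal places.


PV(D) = D * exp(-r * t_d) = 0.8493 * 0.99725099 = 0.84696526
S_0' = S_0 - PV(D) = 49.5200 - 0.84696526 = 48.67303474
d1 = (ln(S_0'/K) + (r + sigma^2/2)*T) / (sigma*sqrt(T)) = 0.62036889
d2 = d1 - sigma*sqrt(T) = 0.39036889
exp(-rT) = 0.99203191
N(d1) = 0.73249252; N(d2) = 0.65186810
C = S_0' * N(d1) - K * exp(-rT) * N(d2) = 48.67303474 * 0.73249252 - 43.6800 * 0.99203191 * 0.65186810 = 7.4059

Answer: Price = 7.4059


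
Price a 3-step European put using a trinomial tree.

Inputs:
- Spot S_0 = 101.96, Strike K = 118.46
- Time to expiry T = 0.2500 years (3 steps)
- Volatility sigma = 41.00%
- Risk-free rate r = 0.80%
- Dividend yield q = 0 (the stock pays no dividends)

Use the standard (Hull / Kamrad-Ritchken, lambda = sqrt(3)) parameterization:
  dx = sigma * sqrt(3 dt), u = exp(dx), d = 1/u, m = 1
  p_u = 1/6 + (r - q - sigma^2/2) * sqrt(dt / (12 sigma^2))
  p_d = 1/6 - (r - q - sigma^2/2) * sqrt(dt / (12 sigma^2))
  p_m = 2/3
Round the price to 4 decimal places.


Answer: Price = V(0,0) = 19.5481

Derivation:
dt = T/N = 0.083333; dx = sigma*sqrt(3*dt) = 0.205000
u = exp(dx) = 1.227525; d = 1/u = 0.814647
p_u = 0.151209, p_m = 0.666667, p_d = 0.182124
Discount per step: exp(-r*dt) = 0.999334
Stock lattice S(k, j) with j the centered position index:
  k=0: S(0,+0) = 101.9600
  k=1: S(1,-1) = 83.0614; S(1,+0) = 101.9600; S(1,+1) = 125.1585
  k=2: S(2,-2) = 67.6658; S(2,-1) = 83.0614; S(2,+0) = 101.9600; S(2,+1) = 125.1585; S(2,+2) = 153.6351
  k=3: S(3,-3) = 55.1237; S(3,-2) = 67.6658; S(3,-1) = 83.0614; S(3,+0) = 101.9600; S(3,+1) = 125.1585; S(3,+2) = 153.6351; S(3,+3) = 188.5910
Terminal payoffs V(N, j) = max(K - S_T, 0):
  V(3,-3) = 63.336254; V(3,-2) = 50.794220; V(3,-1) = 35.398560; V(3,+0) = 16.500000; V(3,+1) = 0.000000; V(3,+2) = 0.000000; V(3,+3) = 0.000000
Backward induction: V(k, j) = exp(-r*dt) * [p_u * V(k+1, j+1) + p_m * V(k+1, j) + p_d * V(k+1, j-1)]
  V(2,-2) = exp(-r*dt) * [p_u*35.398560 + p_m*50.794220 + p_d*63.336254] = 50.716635
  V(2,-1) = exp(-r*dt) * [p_u*16.500000 + p_m*35.398560 + p_d*50.794220] = 35.321284
  V(2,+0) = exp(-r*dt) * [p_u*0.000000 + p_m*16.500000 + p_d*35.398560] = 17.435299
  V(2,+1) = exp(-r*dt) * [p_u*0.000000 + p_m*0.000000 + p_d*16.500000] = 3.003043
  V(2,+2) = exp(-r*dt) * [p_u*0.000000 + p_m*0.000000 + p_d*0.000000] = 0.000000
  V(1,-1) = exp(-r*dt) * [p_u*17.435299 + p_m*35.321284 + p_d*50.716635] = 35.397013
  V(1,+0) = exp(-r*dt) * [p_u*3.003043 + p_m*17.435299 + p_d*35.321284] = 18.498138
  V(1,+1) = exp(-r*dt) * [p_u*0.000000 + p_m*3.003043 + p_d*17.435299] = 5.173964
  V(0,+0) = exp(-r*dt) * [p_u*5.173964 + p_m*18.498138 + p_d*35.397013] = 19.548052


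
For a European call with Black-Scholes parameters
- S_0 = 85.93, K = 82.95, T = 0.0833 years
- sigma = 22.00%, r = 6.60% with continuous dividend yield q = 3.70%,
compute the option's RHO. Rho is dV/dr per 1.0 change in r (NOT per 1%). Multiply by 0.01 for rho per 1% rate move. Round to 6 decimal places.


d1 = 0.6256561540; d2 = 0.5621603274
phi(d1) = 0.3280263479; exp(-qT) = 0.9969226448; exp(-rT) = 0.9945172852
N(d2) = 0.7129966056
Rho = K*T*exp(-rT)*N(d2) = 82.9500 * 0.0833 * 0.9945172852 * 0.7129966056 = 4.899606

Answer: Rho = 4.899606


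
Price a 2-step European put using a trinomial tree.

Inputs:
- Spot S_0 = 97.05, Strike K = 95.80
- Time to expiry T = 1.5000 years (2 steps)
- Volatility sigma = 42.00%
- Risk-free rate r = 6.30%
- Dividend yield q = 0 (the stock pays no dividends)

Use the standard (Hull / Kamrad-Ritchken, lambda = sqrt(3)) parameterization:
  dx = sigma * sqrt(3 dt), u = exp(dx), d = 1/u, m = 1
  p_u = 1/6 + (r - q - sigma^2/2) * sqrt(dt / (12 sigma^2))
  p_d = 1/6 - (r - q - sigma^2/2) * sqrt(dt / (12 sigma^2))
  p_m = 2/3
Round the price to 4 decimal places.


Answer: Price = V(0,0) = 11.7714

Derivation:
dt = T/N = 0.750000; dx = sigma*sqrt(3*dt) = 0.630000
u = exp(dx) = 1.877611; d = 1/u = 0.532592
p_u = 0.151667, p_m = 0.666667, p_d = 0.181667
Discount per step: exp(-r*dt) = 0.953849
Stock lattice S(k, j) with j the centered position index:
  k=0: S(0,+0) = 97.0500
  k=1: S(1,-1) = 51.6880; S(1,+0) = 97.0500; S(1,+1) = 182.2221
  k=2: S(2,-2) = 27.5286; S(2,-1) = 51.6880; S(2,+0) = 97.0500; S(2,+1) = 182.2221; S(2,+2) = 342.1422
Terminal payoffs V(N, j) = max(K - S_T, 0):
  V(2,-2) = 68.271377; V(2,-1) = 44.111966; V(2,+0) = 0.000000; V(2,+1) = 0.000000; V(2,+2) = 0.000000
Backward induction: V(k, j) = exp(-r*dt) * [p_u * V(k+1, j+1) + p_m * V(k+1, j) + p_d * V(k+1, j-1)]
  V(1,-1) = exp(-r*dt) * [p_u*0.000000 + p_m*44.111966 + p_d*68.271377] = 39.881005
  V(1,+0) = exp(-r*dt) * [p_u*0.000000 + p_m*0.000000 + p_d*44.111966] = 7.643834
  V(1,+1) = exp(-r*dt) * [p_u*0.000000 + p_m*0.000000 + p_d*0.000000] = 0.000000
  V(0,+0) = exp(-r*dt) * [p_u*0.000000 + p_m*7.643834 + p_d*39.881005] = 11.771391


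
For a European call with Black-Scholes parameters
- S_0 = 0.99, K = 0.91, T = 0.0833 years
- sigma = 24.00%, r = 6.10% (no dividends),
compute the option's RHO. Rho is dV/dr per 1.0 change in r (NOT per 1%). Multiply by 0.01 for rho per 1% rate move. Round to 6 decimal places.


d1 = 1.3244276216; d2 = 1.2551594471
phi(d1) = 0.1659626036; exp(-qT) = 1.0000000000; exp(-rT) = 0.9949315880
N(d2) = 0.8952895582
Rho = K*T*exp(-rT)*N(d2) = 0.9100 * 0.0833 * 0.9949315880 * 0.8952895582 = 0.067522

Answer: Rho = 0.067522


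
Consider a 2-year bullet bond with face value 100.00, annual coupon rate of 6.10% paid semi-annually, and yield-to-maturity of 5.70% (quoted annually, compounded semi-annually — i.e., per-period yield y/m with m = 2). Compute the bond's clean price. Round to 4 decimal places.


Coupon per period c = face * coupon_rate / m = 3.050000
Periods per year m = 2; per-period yield y/m = 0.028500
Number of cashflows N = 4
Cashflows (t years, CF_t, discount factor 1/(1+y/m)^(m*t), PV):
  t = 0.5000: CF_t = 3.050000, DF = 0.972290, PV = 2.965484
  t = 1.0000: CF_t = 3.050000, DF = 0.945347, PV = 2.883309
  t = 1.5000: CF_t = 3.050000, DF = 0.919152, PV = 2.803412
  t = 2.0000: CF_t = 103.050000, DF = 0.893682, PV = 92.093889
Price P = sum_t PV_t = 100.746094

Answer: Price = 100.7461


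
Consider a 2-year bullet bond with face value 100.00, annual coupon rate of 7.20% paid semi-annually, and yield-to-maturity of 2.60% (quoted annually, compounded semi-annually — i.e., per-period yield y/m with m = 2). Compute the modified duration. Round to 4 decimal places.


Coupon per period c = face * coupon_rate / m = 3.600000
Periods per year m = 2; per-period yield y/m = 0.013000
Number of cashflows N = 4
Cashflows (t years, CF_t, discount factor 1/(1+y/m)^(m*t), PV):
  t = 0.5000: CF_t = 3.600000, DF = 0.987167, PV = 3.553801
  t = 1.0000: CF_t = 3.600000, DF = 0.974498, PV = 3.508194
  t = 1.5000: CF_t = 3.600000, DF = 0.961992, PV = 3.463173
  t = 2.0000: CF_t = 103.600000, DF = 0.949647, PV = 98.383433
Price P = sum_t PV_t = 108.908601
First compute Macaulay numerator sum_t t * PV_t:
  t * PV_t at t = 0.5000: 1.776900
  t * PV_t at t = 1.0000: 3.508194
  t * PV_t at t = 1.5000: 5.194759
  t * PV_t at t = 2.0000: 196.766867
Macaulay duration D = 207.246720 / 108.908601 = 1.902942
Modified duration = D / (1 + y/m) = 1.902942 / (1 + 0.013000) = 1.878521

Answer: Modified duration = 1.8785


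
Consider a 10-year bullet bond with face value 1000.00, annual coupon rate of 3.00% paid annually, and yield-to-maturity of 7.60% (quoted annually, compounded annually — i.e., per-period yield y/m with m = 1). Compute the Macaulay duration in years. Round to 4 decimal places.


Answer: Macaulay duration = 8.4757 years

Derivation:
Coupon per period c = face * coupon_rate / m = 30.000000
Periods per year m = 1; per-period yield y/m = 0.076000
Number of cashflows N = 10
Cashflows (t years, CF_t, discount factor 1/(1+y/m)^(m*t), PV):
  t = 1.0000: CF_t = 30.000000, DF = 0.929368, PV = 27.881041
  t = 2.0000: CF_t = 30.000000, DF = 0.863725, PV = 25.911748
  t = 3.0000: CF_t = 30.000000, DF = 0.802718, PV = 24.081550
  t = 4.0000: CF_t = 30.000000, DF = 0.746021, PV = 22.380623
  t = 5.0000: CF_t = 30.000000, DF = 0.693328, PV = 20.799835
  t = 6.0000: CF_t = 30.000000, DF = 0.644357, PV = 19.330702
  t = 7.0000: CF_t = 30.000000, DF = 0.598845, PV = 17.965336
  t = 8.0000: CF_t = 30.000000, DF = 0.556547, PV = 16.696409
  t = 9.0000: CF_t = 30.000000, DF = 0.517237, PV = 15.517109
  t = 10.0000: CF_t = 1030.000000, DF = 0.480704, PV = 495.124608
Price P = sum_t PV_t = 685.688962
Macaulay numerator sum_t t * PV_t:
  t * PV_t at t = 1.0000: 27.881041
  t * PV_t at t = 2.0000: 51.823496
  t * PV_t at t = 3.0000: 72.244651
  t * PV_t at t = 4.0000: 89.522492
  t * PV_t at t = 5.0000: 103.999177
  t * PV_t at t = 6.0000: 115.984212
  t * PV_t at t = 7.0000: 125.757355
  t * PV_t at t = 8.0000: 133.571275
  t * PV_t at t = 9.0000: 139.653982
  t * PV_t at t = 10.0000: 4951.246078
Macaulay duration D = (sum_t t * PV_t) / P = 5811.683758 / 685.688962 = 8.475685


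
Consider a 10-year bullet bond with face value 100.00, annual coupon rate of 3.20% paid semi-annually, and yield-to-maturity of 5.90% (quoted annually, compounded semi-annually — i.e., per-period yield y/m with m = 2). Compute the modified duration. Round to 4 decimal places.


Answer: Modified duration = 8.1913

Derivation:
Coupon per period c = face * coupon_rate / m = 1.600000
Periods per year m = 2; per-period yield y/m = 0.029500
Number of cashflows N = 20
Cashflows (t years, CF_t, discount factor 1/(1+y/m)^(m*t), PV):
  t = 0.5000: CF_t = 1.600000, DF = 0.971345, PV = 1.554153
  t = 1.0000: CF_t = 1.600000, DF = 0.943512, PV = 1.509619
  t = 1.5000: CF_t = 1.600000, DF = 0.916476, PV = 1.466361
  t = 2.0000: CF_t = 1.600000, DF = 0.890214, PV = 1.424343
  t = 2.5000: CF_t = 1.600000, DF = 0.864706, PV = 1.383529
  t = 3.0000: CF_t = 1.600000, DF = 0.839928, PV = 1.343884
  t = 3.5000: CF_t = 1.600000, DF = 0.815860, PV = 1.305376
  t = 4.0000: CF_t = 1.600000, DF = 0.792482, PV = 1.267971
  t = 4.5000: CF_t = 1.600000, DF = 0.769773, PV = 1.231637
  t = 5.0000: CF_t = 1.600000, DF = 0.747716, PV = 1.196345
  t = 5.5000: CF_t = 1.600000, DF = 0.726290, PV = 1.162064
  t = 6.0000: CF_t = 1.600000, DF = 0.705479, PV = 1.128766
  t = 6.5000: CF_t = 1.600000, DF = 0.685263, PV = 1.096421
  t = 7.0000: CF_t = 1.600000, DF = 0.665627, PV = 1.065004
  t = 7.5000: CF_t = 1.600000, DF = 0.646554, PV = 1.034486
  t = 8.0000: CF_t = 1.600000, DF = 0.628027, PV = 1.004843
  t = 8.5000: CF_t = 1.600000, DF = 0.610031, PV = 0.976050
  t = 9.0000: CF_t = 1.600000, DF = 0.592551, PV = 0.948081
  t = 9.5000: CF_t = 1.600000, DF = 0.575572, PV = 0.920915
  t = 10.0000: CF_t = 101.600000, DF = 0.559079, PV = 56.802400
Price P = sum_t PV_t = 79.822248
First compute Macaulay numerator sum_t t * PV_t:
  t * PV_t at t = 0.5000: 0.777076
  t * PV_t at t = 1.0000: 1.509619
  t * PV_t at t = 1.5000: 2.199542
  t * PV_t at t = 2.0000: 2.848686
  t * PV_t at t = 2.5000: 3.458822
  t * PV_t at t = 3.0000: 4.031653
  t * PV_t at t = 3.5000: 4.568815
  t * PV_t at t = 4.0000: 5.071882
  t * PV_t at t = 4.5000: 5.542368
  t * PV_t at t = 5.0000: 5.981725
  t * PV_t at t = 5.5000: 6.391353
  t * PV_t at t = 6.0000: 6.772594
  t * PV_t at t = 6.5000: 7.126738
  t * PV_t at t = 7.0000: 7.455025
  t * PV_t at t = 7.5000: 7.758647
  t * PV_t at t = 8.0000: 8.038747
  t * PV_t at t = 8.5000: 8.296424
  t * PV_t at t = 9.0000: 8.532733
  t * PV_t at t = 9.5000: 8.748688
  t * PV_t at t = 10.0000: 568.024004
Macaulay duration D = 673.135141 / 79.822248 = 8.432926
Modified duration = D / (1 + y/m) = 8.432926 / (1 + 0.029500) = 8.191284


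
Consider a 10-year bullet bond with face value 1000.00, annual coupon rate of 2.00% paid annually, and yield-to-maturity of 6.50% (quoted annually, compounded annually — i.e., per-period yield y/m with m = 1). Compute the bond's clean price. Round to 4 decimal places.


Answer: Price = 676.5026

Derivation:
Coupon per period c = face * coupon_rate / m = 20.000000
Periods per year m = 1; per-period yield y/m = 0.065000
Number of cashflows N = 10
Cashflows (t years, CF_t, discount factor 1/(1+y/m)^(m*t), PV):
  t = 1.0000: CF_t = 20.000000, DF = 0.938967, PV = 18.779343
  t = 2.0000: CF_t = 20.000000, DF = 0.881659, PV = 17.633186
  t = 3.0000: CF_t = 20.000000, DF = 0.827849, PV = 16.556982
  t = 4.0000: CF_t = 20.000000, DF = 0.777323, PV = 15.546462
  t = 5.0000: CF_t = 20.000000, DF = 0.729881, PV = 14.597617
  t = 6.0000: CF_t = 20.000000, DF = 0.685334, PV = 13.706682
  t = 7.0000: CF_t = 20.000000, DF = 0.643506, PV = 12.870124
  t = 8.0000: CF_t = 20.000000, DF = 0.604231, PV = 12.084624
  t = 9.0000: CF_t = 20.000000, DF = 0.567353, PV = 11.347065
  t = 10.0000: CF_t = 1020.000000, DF = 0.532726, PV = 543.380556
Price P = sum_t PV_t = 676.502640


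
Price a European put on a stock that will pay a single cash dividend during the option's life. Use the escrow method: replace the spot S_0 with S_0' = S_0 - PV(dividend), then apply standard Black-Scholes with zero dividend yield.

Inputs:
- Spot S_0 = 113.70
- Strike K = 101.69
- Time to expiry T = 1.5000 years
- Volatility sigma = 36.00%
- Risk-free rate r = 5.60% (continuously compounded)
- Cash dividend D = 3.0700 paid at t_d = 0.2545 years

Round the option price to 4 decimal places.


PV(D) = D * exp(-r * t_d) = 3.0700 * 0.98584908 = 3.02655667
S_0' = S_0 - PV(D) = 113.7000 - 3.02655667 = 110.67344333
d1 = (ln(S_0'/K) + (r + sigma^2/2)*T) / (sigma*sqrt(T)) = 0.60297126
d2 = d1 - sigma*sqrt(T) = 0.16206310
exp(-rT) = 0.91943126
N(-d1) = 0.27326391; N(-d2) = 0.43562808
P = K * exp(-rT) * N(-d2) - S_0' * N(-d1) = 101.6900 * 0.91943126 * 0.43562808 - 110.67344333 * 0.27326391 = 10.4868

Answer: Price = 10.4868


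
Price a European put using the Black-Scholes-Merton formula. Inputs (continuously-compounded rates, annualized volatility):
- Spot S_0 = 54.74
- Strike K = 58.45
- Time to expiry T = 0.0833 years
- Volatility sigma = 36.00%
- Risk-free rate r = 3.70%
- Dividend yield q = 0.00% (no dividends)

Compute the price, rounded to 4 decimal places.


d1 = (ln(S/K) + (r - q + 0.5*sigma^2) * T) / (sigma * sqrt(T)) = -0.54952648
d2 = d1 - sigma * sqrt(T) = -0.65342874
exp(-rT) = 0.99692264; exp(-qT) = 1.00000000
P = K * exp(-rT) * N(-d2) - S_0 * exp(-qT) * N(-d1)
N(-d1) = 0.70867790; N(-d2) = 0.74326004
P = 58.4500 * 0.99692264 * 0.74326004 - 54.7400 * 1.00000000 * 0.70867790 = 4.5168

Answer: Price = 4.5168


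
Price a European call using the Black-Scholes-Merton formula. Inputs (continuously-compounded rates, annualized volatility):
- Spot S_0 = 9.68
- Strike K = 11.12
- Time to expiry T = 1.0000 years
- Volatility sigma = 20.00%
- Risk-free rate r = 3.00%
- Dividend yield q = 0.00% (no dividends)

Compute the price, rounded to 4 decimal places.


Answer: Price = 0.3766

Derivation:
d1 = (ln(S/K) + (r - q + 0.5*sigma^2) * T) / (sigma * sqrt(T)) = -0.44341694
d2 = d1 - sigma * sqrt(T) = -0.64341694
exp(-rT) = 0.97044553; exp(-qT) = 1.00000000
C = S_0 * exp(-qT) * N(d1) - K * exp(-rT) * N(d2)
N(d1) = 0.32873209; N(d2) = 0.25997680
C = 9.6800 * 1.00000000 * 0.32873209 - 11.1200 * 0.97044553 * 0.25997680 = 0.3766


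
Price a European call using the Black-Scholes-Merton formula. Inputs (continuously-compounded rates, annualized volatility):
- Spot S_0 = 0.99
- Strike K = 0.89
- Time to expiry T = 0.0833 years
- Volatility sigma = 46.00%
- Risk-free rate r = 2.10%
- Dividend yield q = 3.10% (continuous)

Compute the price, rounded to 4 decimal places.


d1 = (ln(S/K) + (r - q + 0.5*sigma^2) * T) / (sigma * sqrt(T)) = 0.86215856
d2 = d1 - sigma * sqrt(T) = 0.72939456
exp(-rT) = 0.99825223; exp(-qT) = 0.99742103
C = S_0 * exp(-qT) * N(d1) - K * exp(-rT) * N(d2)
N(d1) = 0.80569987; N(d2) = 0.76711983
C = 0.9900 * 0.99742103 * 0.80569987 - 0.8900 * 0.99825223 * 0.76711983 = 0.1140

Answer: Price = 0.1140


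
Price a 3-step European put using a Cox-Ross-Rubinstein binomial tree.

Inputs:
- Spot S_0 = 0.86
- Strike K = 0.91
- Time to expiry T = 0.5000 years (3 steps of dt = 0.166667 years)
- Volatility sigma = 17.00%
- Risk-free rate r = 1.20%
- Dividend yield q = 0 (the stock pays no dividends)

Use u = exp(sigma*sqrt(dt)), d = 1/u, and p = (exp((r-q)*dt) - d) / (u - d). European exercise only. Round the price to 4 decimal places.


Answer: Price = V(0,0) = 0.0671

Derivation:
dt = T/N = 0.166667
u = exp(sigma*sqrt(dt)) = 1.071867; d = 1/u = 0.932951
p = (exp((r-q)*dt) - d) / (u - d) = 0.497068
Discount per step: exp(-r*dt) = 0.998002
Stock lattice S(k, i) with i counting down-moves:
  k=0: S(0,0) = 0.8600
  k=1: S(1,0) = 0.9218; S(1,1) = 0.8023
  k=2: S(2,0) = 0.9881; S(2,1) = 0.8600; S(2,2) = 0.7485
  k=3: S(3,0) = 1.0591; S(3,1) = 0.9218; S(3,2) = 0.8023; S(3,3) = 0.6984
Terminal payoffs V(N, i) = max(K - S_T, 0):
  V(3,0) = 0.000000; V(3,1) = 0.000000; V(3,2) = 0.107662; V(3,3) = 0.211646
Backward induction: V(k, i) = exp(-r*dt) * [p * V(k+1, i) + (1-p) * V(k+1, i+1)].
  V(2,0) = exp(-r*dt) * [p*0.000000 + (1-p)*0.000000] = 0.000000
  V(2,1) = exp(-r*dt) * [p*0.000000 + (1-p)*0.107662] = 0.054038
  V(2,2) = exp(-r*dt) * [p*0.107662 + (1-p)*0.211646] = 0.159639
  V(1,0) = exp(-r*dt) * [p*0.000000 + (1-p)*0.054038] = 0.027123
  V(1,1) = exp(-r*dt) * [p*0.054038 + (1-p)*0.159639] = 0.106934
  V(0,0) = exp(-r*dt) * [p*0.027123 + (1-p)*0.106934] = 0.067128


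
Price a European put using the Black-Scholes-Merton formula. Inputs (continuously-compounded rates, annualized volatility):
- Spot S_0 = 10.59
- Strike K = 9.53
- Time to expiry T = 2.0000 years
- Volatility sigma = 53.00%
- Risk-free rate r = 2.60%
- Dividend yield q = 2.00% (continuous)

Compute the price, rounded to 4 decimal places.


Answer: Price = 2.2769

Derivation:
d1 = (ln(S/K) + (r - q + 0.5*sigma^2) * T) / (sigma * sqrt(T)) = 0.53148473
d2 = d1 - sigma * sqrt(T) = -0.21804846
exp(-rT) = 0.94932887; exp(-qT) = 0.96078944
P = K * exp(-rT) * N(-d2) - S_0 * exp(-qT) * N(-d1)
N(-d1) = 0.29754146; N(-d2) = 0.58630432
P = 9.5300 * 0.94932887 * 0.58630432 - 10.5900 * 0.96078944 * 0.29754146 = 2.2769


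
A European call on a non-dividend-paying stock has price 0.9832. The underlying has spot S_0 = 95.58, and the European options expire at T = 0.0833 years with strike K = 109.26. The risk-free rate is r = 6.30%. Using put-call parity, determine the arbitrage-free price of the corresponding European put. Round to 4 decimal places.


Answer: Put price = 14.0913

Derivation:
Put-call parity: C - P = S_0 * exp(-qT) - K * exp(-rT).
S_0 * exp(-qT) = 95.5800 * 1.00000000 = 95.58000000
K * exp(-rT) = 109.2600 * 0.99476585 = 108.68811635
P = C - S*exp(-qT) + K*exp(-rT)
P = 0.9832 - 95.58000000 + 108.68811635 = 14.0913
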